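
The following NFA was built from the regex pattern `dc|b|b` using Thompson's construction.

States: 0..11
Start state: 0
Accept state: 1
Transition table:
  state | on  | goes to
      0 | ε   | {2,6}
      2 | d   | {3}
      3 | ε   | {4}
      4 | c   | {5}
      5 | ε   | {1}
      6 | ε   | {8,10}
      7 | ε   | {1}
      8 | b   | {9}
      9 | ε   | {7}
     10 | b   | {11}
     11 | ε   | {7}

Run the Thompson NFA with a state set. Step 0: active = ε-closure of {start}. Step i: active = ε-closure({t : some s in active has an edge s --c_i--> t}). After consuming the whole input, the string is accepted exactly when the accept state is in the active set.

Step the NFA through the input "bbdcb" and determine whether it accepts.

Answer: REJECT

Derivation:
initial (ε-close {0}): {0,2,6,8,10}
'b' @ 1: {1,7,9,11}  [accepting]
'b' @ 2: {}  — state set empty
rest 'dcb' ignored (set empty)
end set {} — state 1 not in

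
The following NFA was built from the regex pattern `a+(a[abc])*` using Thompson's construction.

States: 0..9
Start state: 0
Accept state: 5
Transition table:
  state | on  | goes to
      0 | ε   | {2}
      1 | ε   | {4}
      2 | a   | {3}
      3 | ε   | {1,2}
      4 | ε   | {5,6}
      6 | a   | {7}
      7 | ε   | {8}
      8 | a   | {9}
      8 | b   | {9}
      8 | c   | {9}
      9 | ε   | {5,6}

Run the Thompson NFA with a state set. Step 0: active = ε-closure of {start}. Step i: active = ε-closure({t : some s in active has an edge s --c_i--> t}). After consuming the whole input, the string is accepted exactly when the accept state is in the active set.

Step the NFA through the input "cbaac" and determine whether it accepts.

Answer: REJECT

Steps:
start: ε-closure({0}) = {0,2}
'c' @ 1: {}  — dead — no transitions
rest 'baac' ignored (set empty)
end set {} — state 5 not in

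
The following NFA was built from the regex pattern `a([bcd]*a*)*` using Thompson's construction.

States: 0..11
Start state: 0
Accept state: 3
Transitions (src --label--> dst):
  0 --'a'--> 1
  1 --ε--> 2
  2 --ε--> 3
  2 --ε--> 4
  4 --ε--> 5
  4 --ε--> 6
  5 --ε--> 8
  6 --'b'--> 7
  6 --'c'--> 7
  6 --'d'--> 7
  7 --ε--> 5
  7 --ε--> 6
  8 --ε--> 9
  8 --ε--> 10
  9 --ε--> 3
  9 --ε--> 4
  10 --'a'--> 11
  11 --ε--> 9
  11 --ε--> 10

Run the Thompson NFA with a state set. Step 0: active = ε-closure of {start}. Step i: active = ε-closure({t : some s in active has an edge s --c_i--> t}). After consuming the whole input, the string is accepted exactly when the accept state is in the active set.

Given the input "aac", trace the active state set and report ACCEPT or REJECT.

initial (ε-close {0}): {0}
'a' @ 1: {1,2,3,4,5,6,8,9,10}  [accepting]
'a' @ 2: {3,4,5,6,8,9,10,11}  [accepting]
'c' @ 3: {3,4,5,6,7,8,9,10}  [accepting]
final: {3,4,5,6,7,8,9,10}; accept 3 in set

Answer: ACCEPT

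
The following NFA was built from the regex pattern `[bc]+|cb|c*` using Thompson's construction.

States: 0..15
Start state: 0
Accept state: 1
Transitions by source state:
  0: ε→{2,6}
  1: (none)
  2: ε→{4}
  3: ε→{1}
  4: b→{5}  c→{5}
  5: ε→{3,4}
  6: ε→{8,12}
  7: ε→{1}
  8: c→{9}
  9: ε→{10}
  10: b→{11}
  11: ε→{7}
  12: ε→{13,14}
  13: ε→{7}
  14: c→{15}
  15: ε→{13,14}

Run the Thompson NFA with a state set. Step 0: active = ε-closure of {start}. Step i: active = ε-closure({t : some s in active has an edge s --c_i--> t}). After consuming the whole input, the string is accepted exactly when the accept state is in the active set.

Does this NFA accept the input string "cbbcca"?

initial (ε-close {0}): {0,1,2,4,6,7,8,12,13,14}
'c' @ 1: {1,3,4,5,7,9,10,13,14,15}  (accept∈set)
'b' @ 2: {1,3,4,5,7,11}  (accept∈set)
'b' @ 3: {1,3,4,5}  (accept∈set)
'c' @ 4: {1,3,4,5}  (accept∈set)
'c' @ 5: {1,3,4,5}  (accept∈set)
'a' @ 6: {}  — state set empty
final: {}; accept 1 not in set

Answer: REJECT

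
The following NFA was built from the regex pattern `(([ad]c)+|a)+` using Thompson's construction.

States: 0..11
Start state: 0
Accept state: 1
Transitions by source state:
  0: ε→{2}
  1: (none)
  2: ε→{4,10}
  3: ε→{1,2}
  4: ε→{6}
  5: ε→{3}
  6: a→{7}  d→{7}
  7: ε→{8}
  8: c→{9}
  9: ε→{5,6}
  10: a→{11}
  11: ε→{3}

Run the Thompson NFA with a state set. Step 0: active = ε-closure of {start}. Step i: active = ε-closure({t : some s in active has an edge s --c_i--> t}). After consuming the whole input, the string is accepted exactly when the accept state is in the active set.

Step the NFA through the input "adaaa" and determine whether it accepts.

Answer: REJECT

Derivation:
S₀ = ε-closure({0}) = {0,2,4,6,10}
'a' @ 1: {1,2,3,4,6,7,8,10,11}  ✓accept
'd' @ 2: {7,8}
'a' @ 3: {}  — dead — no transitions
rest 'aa' ignored (set empty)
end set {} — state 1 not in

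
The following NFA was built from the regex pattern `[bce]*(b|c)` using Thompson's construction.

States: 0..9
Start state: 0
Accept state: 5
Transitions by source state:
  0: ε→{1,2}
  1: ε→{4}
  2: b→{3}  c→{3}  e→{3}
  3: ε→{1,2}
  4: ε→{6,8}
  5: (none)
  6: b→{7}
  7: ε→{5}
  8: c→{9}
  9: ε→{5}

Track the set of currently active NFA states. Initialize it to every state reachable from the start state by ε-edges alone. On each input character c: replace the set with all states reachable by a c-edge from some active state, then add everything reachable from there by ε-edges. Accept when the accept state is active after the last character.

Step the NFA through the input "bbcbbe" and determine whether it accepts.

S₀ = ε-closure({0}) = {0,1,2,4,6,8}
'b' @ 1: {1,2,3,4,5,6,7,8}  (accept∈set)
'b' @ 2: {1,2,3,4,5,6,7,8}  (accept∈set)
'c' @ 3: {1,2,3,4,5,6,8,9}  (accept∈set)
'b' @ 4: {1,2,3,4,5,6,7,8}  (accept∈set)
'b' @ 5: {1,2,3,4,5,6,7,8}  (accept∈set)
'e' @ 6: {1,2,3,4,6,8}
after full input: {1,2,3,4,6,8}  (accept=5 not in)

Answer: REJECT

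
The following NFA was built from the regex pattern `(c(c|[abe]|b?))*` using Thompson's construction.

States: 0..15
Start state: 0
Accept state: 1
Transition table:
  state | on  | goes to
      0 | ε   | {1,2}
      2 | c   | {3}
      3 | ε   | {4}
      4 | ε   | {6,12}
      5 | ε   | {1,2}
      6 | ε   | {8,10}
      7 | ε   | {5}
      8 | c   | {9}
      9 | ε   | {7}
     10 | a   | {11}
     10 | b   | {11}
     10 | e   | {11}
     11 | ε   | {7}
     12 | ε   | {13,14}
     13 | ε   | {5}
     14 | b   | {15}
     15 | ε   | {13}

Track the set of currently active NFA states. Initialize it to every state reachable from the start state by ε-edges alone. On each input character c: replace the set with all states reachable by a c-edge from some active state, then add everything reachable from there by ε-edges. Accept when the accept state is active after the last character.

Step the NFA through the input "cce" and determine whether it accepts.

Answer: ACCEPT

Steps:
initial (ε-close {0}): {0,1,2}
'c' @ 1: {1,2,3,4,5,6,8,10,12,13,14}  (accept∈set)
'c' @ 2: {1,2,3,4,5,6,7,8,9,10,12,13,14}  (accept∈set)
'e' @ 3: {1,2,5,7,11}  (accept∈set)
after full input: {1,2,5,7,11}  (accept=1 in)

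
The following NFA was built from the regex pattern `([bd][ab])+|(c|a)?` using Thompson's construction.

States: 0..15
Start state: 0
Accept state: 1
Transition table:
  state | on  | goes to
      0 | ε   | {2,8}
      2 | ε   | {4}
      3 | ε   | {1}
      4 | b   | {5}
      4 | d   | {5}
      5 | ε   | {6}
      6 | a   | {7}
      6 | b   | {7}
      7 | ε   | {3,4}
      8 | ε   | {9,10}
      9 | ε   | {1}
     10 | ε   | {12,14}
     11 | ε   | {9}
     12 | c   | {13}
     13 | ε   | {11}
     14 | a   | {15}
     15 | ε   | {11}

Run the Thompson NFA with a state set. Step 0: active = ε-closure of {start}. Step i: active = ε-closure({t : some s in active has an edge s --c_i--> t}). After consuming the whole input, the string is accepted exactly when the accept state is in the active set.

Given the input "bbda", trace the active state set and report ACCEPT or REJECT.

Answer: ACCEPT

Derivation:
S₀ = ε-closure({0}) = {0,1,2,4,8,9,10,12,14}
'b' @ 1: {5,6}
'b' @ 2: {1,3,4,7}  [accepting]
'd' @ 3: {5,6}
'a' @ 4: {1,3,4,7}  [accepting]
end set {1,3,4,7} — state 1 in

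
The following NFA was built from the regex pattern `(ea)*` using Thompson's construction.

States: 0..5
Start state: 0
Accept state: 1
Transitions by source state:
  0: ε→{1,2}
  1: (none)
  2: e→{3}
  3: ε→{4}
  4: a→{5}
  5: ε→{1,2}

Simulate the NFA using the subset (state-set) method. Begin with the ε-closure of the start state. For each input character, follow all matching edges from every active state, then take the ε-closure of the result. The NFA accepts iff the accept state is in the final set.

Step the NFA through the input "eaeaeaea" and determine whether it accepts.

Answer: ACCEPT

Steps:
start: ε-closure({0}) = {0,1,2}
'e' @ 1: {3,4}
'a' @ 2: {1,2,5}  ✓accept
'e' @ 3: {3,4}
'a' @ 4: {1,2,5}  ✓accept
'e' @ 5: {3,4}
'a' @ 6: {1,2,5}  ✓accept
'e' @ 7: {3,4}
'a' @ 8: {1,2,5}  ✓accept
end set {1,2,5} — state 1 in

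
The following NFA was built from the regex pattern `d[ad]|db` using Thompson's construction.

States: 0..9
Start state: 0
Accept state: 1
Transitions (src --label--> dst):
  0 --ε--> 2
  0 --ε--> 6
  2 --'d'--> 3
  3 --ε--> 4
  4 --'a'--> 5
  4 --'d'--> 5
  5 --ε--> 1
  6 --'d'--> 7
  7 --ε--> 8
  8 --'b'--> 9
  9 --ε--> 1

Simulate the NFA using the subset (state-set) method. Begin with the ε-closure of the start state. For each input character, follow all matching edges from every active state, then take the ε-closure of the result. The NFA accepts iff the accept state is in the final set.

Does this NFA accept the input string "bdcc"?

start: ε-closure({0}) = {0,2,6}
'b' @ 1: {}  — dead — no transitions
rest 'dcc' ignored (set empty)
final: {}; accept 1 not in set

Answer: REJECT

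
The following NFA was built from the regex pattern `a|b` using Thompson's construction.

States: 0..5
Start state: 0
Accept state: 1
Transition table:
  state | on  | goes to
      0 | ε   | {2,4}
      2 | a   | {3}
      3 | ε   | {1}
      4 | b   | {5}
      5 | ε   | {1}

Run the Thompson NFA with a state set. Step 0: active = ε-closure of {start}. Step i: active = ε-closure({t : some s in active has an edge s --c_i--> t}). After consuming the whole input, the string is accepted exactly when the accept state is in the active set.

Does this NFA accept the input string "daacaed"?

Answer: REJECT

Trace:
start: ε-closure({0}) = {0,2,4}
'd' @ 1: {}  — dead — no transitions
rest 'aacaed' ignored (set empty)
after full input: {}  (accept=1 not in)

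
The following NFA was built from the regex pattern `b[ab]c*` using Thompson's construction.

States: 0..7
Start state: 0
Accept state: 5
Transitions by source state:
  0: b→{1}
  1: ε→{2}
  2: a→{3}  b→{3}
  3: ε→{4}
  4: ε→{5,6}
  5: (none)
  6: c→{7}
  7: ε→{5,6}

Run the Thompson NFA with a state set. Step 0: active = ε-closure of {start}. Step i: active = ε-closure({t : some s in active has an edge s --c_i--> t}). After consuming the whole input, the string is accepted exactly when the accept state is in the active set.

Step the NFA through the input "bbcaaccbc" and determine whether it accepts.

Answer: REJECT

Steps:
start: ε-closure({0}) = {0}
'b' @ 1: {1,2}
'b' @ 2: {3,4,5,6}  ✓accept
'c' @ 3: {5,6,7}  ✓accept
'a' @ 4: {}  — state set empty
rest 'accbc' ignored (set empty)
end set {} — state 5 not in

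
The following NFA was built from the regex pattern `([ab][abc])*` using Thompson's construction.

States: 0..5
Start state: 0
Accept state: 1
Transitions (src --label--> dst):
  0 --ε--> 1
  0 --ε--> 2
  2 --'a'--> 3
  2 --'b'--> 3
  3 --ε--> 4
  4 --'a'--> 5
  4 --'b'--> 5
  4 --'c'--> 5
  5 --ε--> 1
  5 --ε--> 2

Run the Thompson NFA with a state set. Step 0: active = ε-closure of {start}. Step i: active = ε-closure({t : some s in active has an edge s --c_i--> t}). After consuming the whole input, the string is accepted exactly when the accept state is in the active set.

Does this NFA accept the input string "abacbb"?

start: ε-closure({0}) = {0,1,2}
'a' @ 1: {3,4}
'b' @ 2: {1,2,5}  (accept∈set)
'a' @ 3: {3,4}
'c' @ 4: {1,2,5}  (accept∈set)
'b' @ 5: {3,4}
'b' @ 6: {1,2,5}  (accept∈set)
final: {1,2,5}; accept 1 in set

Answer: ACCEPT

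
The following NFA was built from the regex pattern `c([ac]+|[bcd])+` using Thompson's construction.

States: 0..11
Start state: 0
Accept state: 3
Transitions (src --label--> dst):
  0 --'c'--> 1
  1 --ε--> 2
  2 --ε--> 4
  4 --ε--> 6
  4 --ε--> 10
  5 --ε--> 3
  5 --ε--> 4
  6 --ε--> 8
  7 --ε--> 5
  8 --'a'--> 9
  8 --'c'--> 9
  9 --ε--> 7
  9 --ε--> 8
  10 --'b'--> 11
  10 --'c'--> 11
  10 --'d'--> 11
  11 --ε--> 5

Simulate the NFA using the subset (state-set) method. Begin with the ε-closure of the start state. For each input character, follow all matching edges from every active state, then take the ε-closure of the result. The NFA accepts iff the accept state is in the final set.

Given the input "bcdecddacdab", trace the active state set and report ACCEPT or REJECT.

S₀ = ε-closure({0}) = {0}
'b' @ 1: {}  — dead — no transitions
rest 'cdecddacdab' ignored (set empty)
final: {}; accept 3 not in set

Answer: REJECT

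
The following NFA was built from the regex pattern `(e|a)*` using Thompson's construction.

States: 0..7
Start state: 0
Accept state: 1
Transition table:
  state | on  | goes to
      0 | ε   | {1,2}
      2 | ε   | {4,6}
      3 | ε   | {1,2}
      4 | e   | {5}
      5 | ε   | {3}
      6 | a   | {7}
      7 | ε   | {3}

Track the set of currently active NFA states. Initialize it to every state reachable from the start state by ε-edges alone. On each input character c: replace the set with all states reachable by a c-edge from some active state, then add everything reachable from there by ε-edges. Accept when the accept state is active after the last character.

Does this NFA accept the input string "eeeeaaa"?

Answer: ACCEPT

Steps:
initial (ε-close {0}): {0,1,2,4,6}
'e' @ 1: {1,2,3,4,5,6}  [accepting]
'e' @ 2: {1,2,3,4,5,6}  [accepting]
'e' @ 3: {1,2,3,4,5,6}  [accepting]
'e' @ 4: {1,2,3,4,5,6}  [accepting]
'a' @ 5: {1,2,3,4,6,7}  [accepting]
'a' @ 6: {1,2,3,4,6,7}  [accepting]
'a' @ 7: {1,2,3,4,6,7}  [accepting]
end set {1,2,3,4,6,7} — state 1 in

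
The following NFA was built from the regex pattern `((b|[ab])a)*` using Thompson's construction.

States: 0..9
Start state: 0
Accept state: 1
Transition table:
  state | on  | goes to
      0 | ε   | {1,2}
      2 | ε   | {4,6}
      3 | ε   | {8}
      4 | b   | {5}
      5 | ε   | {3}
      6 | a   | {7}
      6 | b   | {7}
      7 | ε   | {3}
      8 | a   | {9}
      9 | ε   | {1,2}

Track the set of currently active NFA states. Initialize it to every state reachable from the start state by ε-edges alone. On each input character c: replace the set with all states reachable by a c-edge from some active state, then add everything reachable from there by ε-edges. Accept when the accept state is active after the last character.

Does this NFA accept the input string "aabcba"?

Answer: REJECT

Trace:
initial (ε-close {0}): {0,1,2,4,6}
'a' @ 1: {3,7,8}
'a' @ 2: {1,2,4,6,9}  ✓accept
'b' @ 3: {3,5,7,8}
'c' @ 4: {}  — no active states
rest 'ba' ignored (set empty)
after full input: {}  (accept=1 not in)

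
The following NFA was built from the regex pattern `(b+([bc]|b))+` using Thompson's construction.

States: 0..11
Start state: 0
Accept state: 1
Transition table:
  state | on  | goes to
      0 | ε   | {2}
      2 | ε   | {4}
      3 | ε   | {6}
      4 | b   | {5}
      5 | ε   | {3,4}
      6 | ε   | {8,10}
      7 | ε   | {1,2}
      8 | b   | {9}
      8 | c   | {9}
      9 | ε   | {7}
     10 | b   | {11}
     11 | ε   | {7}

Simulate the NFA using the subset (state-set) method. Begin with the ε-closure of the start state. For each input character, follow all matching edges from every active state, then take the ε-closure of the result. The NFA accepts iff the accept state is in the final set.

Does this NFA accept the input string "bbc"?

Answer: ACCEPT

Trace:
S₀ = ε-closure({0}) = {0,2,4}
'b' @ 1: {3,4,5,6,8,10}
'b' @ 2: {1,2,3,4,5,6,7,8,9,10,11}  (accept∈set)
'c' @ 3: {1,2,4,7,9}  (accept∈set)
after full input: {1,2,4,7,9}  (accept=1 in)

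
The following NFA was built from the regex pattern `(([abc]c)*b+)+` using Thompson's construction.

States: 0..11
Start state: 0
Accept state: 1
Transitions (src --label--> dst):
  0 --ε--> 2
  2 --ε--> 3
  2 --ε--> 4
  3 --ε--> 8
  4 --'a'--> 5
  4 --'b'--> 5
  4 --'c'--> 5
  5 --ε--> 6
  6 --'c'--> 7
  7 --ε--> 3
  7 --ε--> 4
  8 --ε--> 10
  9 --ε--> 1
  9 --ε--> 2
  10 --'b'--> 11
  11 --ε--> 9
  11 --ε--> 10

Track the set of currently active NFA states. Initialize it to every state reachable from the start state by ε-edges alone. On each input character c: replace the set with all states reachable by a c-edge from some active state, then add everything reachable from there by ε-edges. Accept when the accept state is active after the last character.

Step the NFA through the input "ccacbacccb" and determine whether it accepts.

start: ε-closure({0}) = {0,2,3,4,8,10}
'c' @ 1: {5,6}
'c' @ 2: {3,4,7,8,10}
'a' @ 3: {5,6}
'c' @ 4: {3,4,7,8,10}
'b' @ 5: {1,2,3,4,5,6,8,9,10,11}  [accepting]
'a' @ 6: {5,6}
'c' @ 7: {3,4,7,8,10}
'c' @ 8: {5,6}
'c' @ 9: {3,4,7,8,10}
'b' @ 10: {1,2,3,4,5,6,8,9,10,11}  [accepting]
final: {1,2,3,4,5,6,8,9,10,11}; accept 1 in set

Answer: ACCEPT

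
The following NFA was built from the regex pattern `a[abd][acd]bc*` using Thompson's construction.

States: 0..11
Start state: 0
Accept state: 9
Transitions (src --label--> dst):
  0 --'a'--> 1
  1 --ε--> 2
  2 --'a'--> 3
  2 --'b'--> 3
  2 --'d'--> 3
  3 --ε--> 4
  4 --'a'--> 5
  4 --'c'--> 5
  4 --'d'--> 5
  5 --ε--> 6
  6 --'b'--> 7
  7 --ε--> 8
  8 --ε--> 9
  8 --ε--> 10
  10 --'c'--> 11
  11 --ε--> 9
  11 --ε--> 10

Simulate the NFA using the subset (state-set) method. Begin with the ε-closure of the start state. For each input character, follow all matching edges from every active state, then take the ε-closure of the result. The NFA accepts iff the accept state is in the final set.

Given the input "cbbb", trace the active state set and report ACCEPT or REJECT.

Answer: REJECT

Steps:
S₀ = ε-closure({0}) = {0}
'c' @ 1: {}  — state set empty
rest 'bbb' ignored (set empty)
end set {} — state 9 not in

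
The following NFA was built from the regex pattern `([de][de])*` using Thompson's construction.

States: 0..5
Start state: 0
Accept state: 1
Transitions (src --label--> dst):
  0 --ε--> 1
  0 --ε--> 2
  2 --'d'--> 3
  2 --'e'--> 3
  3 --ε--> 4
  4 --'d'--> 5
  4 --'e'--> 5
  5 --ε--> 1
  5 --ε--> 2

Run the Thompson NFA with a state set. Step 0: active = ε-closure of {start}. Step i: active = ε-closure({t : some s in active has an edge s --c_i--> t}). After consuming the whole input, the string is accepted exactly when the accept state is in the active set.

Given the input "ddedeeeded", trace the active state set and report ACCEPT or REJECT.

Answer: ACCEPT

Derivation:
initial (ε-close {0}): {0,1,2}
'd' @ 1: {3,4}
'd' @ 2: {1,2,5}  ✓accept
'e' @ 3: {3,4}
'd' @ 4: {1,2,5}  ✓accept
'e' @ 5: {3,4}
'e' @ 6: {1,2,5}  ✓accept
'e' @ 7: {3,4}
'd' @ 8: {1,2,5}  ✓accept
'e' @ 9: {3,4}
'd' @ 10: {1,2,5}  ✓accept
final: {1,2,5}; accept 1 in set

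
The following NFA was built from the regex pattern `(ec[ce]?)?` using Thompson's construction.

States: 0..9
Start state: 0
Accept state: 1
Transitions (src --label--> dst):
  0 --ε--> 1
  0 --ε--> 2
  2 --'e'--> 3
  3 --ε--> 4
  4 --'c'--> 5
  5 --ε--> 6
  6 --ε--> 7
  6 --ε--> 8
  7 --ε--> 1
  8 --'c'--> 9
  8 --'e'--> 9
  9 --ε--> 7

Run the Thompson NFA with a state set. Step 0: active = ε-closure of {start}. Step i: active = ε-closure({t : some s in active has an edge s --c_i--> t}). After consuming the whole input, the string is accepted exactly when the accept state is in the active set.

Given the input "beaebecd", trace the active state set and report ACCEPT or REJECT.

Answer: REJECT

Steps:
start: ε-closure({0}) = {0,1,2}
'b' @ 1: {}  — no active states
rest 'eaebecd' ignored (set empty)
end set {} — state 1 not in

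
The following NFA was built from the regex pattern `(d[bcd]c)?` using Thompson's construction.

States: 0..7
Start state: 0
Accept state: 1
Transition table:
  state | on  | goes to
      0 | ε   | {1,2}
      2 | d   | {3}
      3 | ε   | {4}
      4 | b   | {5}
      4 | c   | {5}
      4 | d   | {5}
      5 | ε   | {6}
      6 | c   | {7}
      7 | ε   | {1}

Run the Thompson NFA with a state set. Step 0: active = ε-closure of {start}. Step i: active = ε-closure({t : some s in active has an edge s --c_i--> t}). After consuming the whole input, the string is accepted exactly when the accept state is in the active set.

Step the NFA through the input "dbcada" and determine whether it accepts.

start: ε-closure({0}) = {0,1,2}
'd' @ 1: {3,4}
'b' @ 2: {5,6}
'c' @ 3: {1,7}  [accepting]
'a' @ 4: {}  — no active states
rest 'da' ignored (set empty)
end set {} — state 1 not in

Answer: REJECT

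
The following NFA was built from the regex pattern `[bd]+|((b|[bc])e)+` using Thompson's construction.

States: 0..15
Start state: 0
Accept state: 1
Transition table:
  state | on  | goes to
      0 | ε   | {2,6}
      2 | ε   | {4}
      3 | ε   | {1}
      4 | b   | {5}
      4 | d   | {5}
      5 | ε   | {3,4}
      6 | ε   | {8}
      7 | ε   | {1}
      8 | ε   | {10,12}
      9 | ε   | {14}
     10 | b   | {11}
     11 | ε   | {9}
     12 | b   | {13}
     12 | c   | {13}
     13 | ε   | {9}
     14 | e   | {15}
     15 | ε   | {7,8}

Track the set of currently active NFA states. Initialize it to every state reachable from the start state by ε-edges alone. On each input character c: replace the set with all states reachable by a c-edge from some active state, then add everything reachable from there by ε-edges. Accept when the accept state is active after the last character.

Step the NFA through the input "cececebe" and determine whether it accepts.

S₀ = ε-closure({0}) = {0,2,4,6,8,10,12}
'c' @ 1: {9,13,14}
'e' @ 2: {1,7,8,10,12,15}  (accept∈set)
'c' @ 3: {9,13,14}
'e' @ 4: {1,7,8,10,12,15}  (accept∈set)
'c' @ 5: {9,13,14}
'e' @ 6: {1,7,8,10,12,15}  (accept∈set)
'b' @ 7: {9,11,13,14}
'e' @ 8: {1,7,8,10,12,15}  (accept∈set)
final: {1,7,8,10,12,15}; accept 1 in set

Answer: ACCEPT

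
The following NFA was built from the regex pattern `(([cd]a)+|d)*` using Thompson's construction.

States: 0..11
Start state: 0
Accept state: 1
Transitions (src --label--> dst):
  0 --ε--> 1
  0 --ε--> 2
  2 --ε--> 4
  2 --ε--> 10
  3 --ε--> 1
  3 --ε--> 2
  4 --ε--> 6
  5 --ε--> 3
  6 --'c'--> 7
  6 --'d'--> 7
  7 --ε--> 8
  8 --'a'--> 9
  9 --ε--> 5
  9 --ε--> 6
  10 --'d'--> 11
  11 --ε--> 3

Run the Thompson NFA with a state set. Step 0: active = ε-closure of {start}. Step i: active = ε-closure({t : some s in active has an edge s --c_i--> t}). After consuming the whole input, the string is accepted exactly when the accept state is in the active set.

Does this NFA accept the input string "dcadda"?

Answer: ACCEPT

Steps:
start: ε-closure({0}) = {0,1,2,4,6,10}
'd' @ 1: {1,2,3,4,6,7,8,10,11}  ✓accept
'c' @ 2: {7,8}
'a' @ 3: {1,2,3,4,5,6,9,10}  ✓accept
'd' @ 4: {1,2,3,4,6,7,8,10,11}  ✓accept
'd' @ 5: {1,2,3,4,6,7,8,10,11}  ✓accept
'a' @ 6: {1,2,3,4,5,6,9,10}  ✓accept
after full input: {1,2,3,4,5,6,9,10}  (accept=1 in)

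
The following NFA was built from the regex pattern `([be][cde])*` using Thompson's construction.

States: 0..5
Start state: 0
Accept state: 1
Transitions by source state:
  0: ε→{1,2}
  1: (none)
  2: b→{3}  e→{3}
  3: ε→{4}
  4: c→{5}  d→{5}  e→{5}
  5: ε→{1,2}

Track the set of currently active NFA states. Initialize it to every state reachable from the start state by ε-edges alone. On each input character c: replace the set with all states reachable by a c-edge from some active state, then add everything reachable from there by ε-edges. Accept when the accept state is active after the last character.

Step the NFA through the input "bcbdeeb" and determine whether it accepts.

Answer: REJECT

Derivation:
initial (ε-close {0}): {0,1,2}
'b' @ 1: {3,4}
'c' @ 2: {1,2,5}  (accept∈set)
'b' @ 3: {3,4}
'd' @ 4: {1,2,5}  (accept∈set)
'e' @ 5: {3,4}
'e' @ 6: {1,2,5}  (accept∈set)
'b' @ 7: {3,4}
final: {3,4}; accept 1 not in set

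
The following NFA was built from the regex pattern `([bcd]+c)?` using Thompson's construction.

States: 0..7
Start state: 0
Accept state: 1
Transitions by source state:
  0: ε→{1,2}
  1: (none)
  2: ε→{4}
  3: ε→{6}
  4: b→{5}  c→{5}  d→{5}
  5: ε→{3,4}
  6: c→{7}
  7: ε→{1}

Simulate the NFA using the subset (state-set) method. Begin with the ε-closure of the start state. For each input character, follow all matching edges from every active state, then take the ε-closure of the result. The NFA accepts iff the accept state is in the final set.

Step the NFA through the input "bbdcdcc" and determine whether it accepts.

S₀ = ε-closure({0}) = {0,1,2,4}
'b' @ 1: {3,4,5,6}
'b' @ 2: {3,4,5,6}
'd' @ 3: {3,4,5,6}
'c' @ 4: {1,3,4,5,6,7}  ✓accept
'd' @ 5: {3,4,5,6}
'c' @ 6: {1,3,4,5,6,7}  ✓accept
'c' @ 7: {1,3,4,5,6,7}  ✓accept
final: {1,3,4,5,6,7}; accept 1 in set

Answer: ACCEPT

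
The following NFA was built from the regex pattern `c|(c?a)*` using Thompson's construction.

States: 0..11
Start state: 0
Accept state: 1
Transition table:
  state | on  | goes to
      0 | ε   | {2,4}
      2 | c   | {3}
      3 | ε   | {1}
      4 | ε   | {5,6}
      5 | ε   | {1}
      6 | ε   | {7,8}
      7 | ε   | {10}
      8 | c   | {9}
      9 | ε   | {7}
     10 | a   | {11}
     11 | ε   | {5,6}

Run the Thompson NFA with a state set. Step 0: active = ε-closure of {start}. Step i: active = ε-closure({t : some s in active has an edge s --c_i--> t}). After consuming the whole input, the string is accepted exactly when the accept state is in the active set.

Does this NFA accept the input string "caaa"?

start: ε-closure({0}) = {0,1,2,4,5,6,7,8,10}
'c' @ 1: {1,3,7,9,10}  [accepting]
'a' @ 2: {1,5,6,7,8,10,11}  [accepting]
'a' @ 3: {1,5,6,7,8,10,11}  [accepting]
'a' @ 4: {1,5,6,7,8,10,11}  [accepting]
end set {1,5,6,7,8,10,11} — state 1 in

Answer: ACCEPT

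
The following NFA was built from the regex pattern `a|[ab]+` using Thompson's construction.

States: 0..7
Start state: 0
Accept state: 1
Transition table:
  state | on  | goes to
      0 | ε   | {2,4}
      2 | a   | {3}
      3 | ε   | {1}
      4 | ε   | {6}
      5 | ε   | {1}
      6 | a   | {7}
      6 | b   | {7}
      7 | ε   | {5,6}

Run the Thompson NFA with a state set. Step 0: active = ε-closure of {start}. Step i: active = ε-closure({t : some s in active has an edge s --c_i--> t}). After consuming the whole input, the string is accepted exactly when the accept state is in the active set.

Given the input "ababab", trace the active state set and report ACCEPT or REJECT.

Answer: ACCEPT

Steps:
S₀ = ε-closure({0}) = {0,2,4,6}
'a' @ 1: {1,3,5,6,7}  [accepting]
'b' @ 2: {1,5,6,7}  [accepting]
'a' @ 3: {1,5,6,7}  [accepting]
'b' @ 4: {1,5,6,7}  [accepting]
'a' @ 5: {1,5,6,7}  [accepting]
'b' @ 6: {1,5,6,7}  [accepting]
end set {1,5,6,7} — state 1 in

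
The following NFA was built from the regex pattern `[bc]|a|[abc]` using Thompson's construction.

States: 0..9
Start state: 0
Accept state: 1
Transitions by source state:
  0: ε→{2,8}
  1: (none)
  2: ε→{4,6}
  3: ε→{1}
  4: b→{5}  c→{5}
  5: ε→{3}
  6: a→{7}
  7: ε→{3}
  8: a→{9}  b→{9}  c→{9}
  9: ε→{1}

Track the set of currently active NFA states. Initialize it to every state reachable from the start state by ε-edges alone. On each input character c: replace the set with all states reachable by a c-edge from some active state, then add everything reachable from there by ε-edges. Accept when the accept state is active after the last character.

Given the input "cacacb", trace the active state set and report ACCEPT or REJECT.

S₀ = ε-closure({0}) = {0,2,4,6,8}
'c' @ 1: {1,3,5,9}  (accept∈set)
'a' @ 2: {}  — no active states
rest 'cacb' ignored (set empty)
final: {}; accept 1 not in set

Answer: REJECT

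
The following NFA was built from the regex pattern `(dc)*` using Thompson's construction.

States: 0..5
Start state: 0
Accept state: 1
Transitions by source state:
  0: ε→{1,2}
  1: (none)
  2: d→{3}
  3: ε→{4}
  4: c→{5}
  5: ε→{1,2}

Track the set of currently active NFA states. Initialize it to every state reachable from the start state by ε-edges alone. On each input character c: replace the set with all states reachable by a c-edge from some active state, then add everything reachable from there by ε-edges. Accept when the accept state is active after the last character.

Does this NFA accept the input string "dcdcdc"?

Answer: ACCEPT

Trace:
S₀ = ε-closure({0}) = {0,1,2}
'd' @ 1: {3,4}
'c' @ 2: {1,2,5}  [accepting]
'd' @ 3: {3,4}
'c' @ 4: {1,2,5}  [accepting]
'd' @ 5: {3,4}
'c' @ 6: {1,2,5}  [accepting]
end set {1,2,5} — state 1 in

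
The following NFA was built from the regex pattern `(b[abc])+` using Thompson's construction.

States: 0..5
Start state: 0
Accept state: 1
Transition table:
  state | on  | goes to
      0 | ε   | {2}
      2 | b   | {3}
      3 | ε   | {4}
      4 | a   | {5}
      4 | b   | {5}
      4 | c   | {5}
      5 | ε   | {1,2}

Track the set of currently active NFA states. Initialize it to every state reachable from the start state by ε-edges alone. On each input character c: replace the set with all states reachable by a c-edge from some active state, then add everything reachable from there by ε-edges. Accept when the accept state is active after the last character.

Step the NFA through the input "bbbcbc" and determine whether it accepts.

Answer: ACCEPT

Trace:
start: ε-closure({0}) = {0,2}
'b' @ 1: {3,4}
'b' @ 2: {1,2,5}  (accept∈set)
'b' @ 3: {3,4}
'c' @ 4: {1,2,5}  (accept∈set)
'b' @ 5: {3,4}
'c' @ 6: {1,2,5}  (accept∈set)
final: {1,2,5}; accept 1 in set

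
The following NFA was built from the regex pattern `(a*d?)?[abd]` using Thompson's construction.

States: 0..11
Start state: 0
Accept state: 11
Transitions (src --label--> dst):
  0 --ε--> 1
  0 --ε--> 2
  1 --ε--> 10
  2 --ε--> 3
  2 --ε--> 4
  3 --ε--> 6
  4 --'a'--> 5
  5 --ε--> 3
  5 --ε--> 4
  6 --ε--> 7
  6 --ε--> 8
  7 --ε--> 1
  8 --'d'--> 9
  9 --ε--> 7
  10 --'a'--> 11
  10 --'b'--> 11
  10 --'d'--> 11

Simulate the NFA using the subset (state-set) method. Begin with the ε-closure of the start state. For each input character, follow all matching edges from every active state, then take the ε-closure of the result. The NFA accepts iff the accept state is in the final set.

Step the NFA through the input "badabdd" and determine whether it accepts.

Answer: REJECT

Trace:
S₀ = ε-closure({0}) = {0,1,2,3,4,6,7,8,10}
'b' @ 1: {11}  (accept∈set)
'a' @ 2: {}  — no active states
rest 'dabdd' ignored (set empty)
end set {} — state 11 not in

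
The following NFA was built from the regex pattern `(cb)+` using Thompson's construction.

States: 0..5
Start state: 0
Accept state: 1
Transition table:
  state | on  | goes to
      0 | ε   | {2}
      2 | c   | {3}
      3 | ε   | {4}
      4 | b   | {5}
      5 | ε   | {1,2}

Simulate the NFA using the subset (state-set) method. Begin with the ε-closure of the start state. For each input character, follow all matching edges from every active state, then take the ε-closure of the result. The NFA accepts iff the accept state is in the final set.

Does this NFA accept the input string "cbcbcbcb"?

Answer: ACCEPT

Derivation:
start: ε-closure({0}) = {0,2}
'c' @ 1: {3,4}
'b' @ 2: {1,2,5}  [accepting]
'c' @ 3: {3,4}
'b' @ 4: {1,2,5}  [accepting]
'c' @ 5: {3,4}
'b' @ 6: {1,2,5}  [accepting]
'c' @ 7: {3,4}
'b' @ 8: {1,2,5}  [accepting]
after full input: {1,2,5}  (accept=1 in)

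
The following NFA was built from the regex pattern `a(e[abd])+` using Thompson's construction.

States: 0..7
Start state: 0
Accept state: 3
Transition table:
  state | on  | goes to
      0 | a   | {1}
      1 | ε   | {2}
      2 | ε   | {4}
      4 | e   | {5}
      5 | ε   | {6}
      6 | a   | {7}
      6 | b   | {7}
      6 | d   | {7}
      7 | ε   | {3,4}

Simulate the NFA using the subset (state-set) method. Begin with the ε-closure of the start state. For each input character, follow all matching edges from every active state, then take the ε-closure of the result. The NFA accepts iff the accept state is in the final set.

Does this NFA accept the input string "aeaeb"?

initial (ε-close {0}): {0}
'a' @ 1: {1,2,4}
'e' @ 2: {5,6}
'a' @ 3: {3,4,7}  [accepting]
'e' @ 4: {5,6}
'b' @ 5: {3,4,7}  [accepting]
final: {3,4,7}; accept 3 in set

Answer: ACCEPT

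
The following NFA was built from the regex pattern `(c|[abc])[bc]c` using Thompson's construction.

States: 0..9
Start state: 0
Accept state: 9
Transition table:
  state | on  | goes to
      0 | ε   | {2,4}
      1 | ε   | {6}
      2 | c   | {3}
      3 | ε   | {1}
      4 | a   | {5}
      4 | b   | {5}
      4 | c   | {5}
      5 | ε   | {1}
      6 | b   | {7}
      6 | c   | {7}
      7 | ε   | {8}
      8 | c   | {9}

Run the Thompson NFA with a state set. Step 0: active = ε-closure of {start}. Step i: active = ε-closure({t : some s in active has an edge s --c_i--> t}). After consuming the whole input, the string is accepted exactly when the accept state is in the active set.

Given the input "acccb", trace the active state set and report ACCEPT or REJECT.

Answer: REJECT

Derivation:
S₀ = ε-closure({0}) = {0,2,4}
'a' @ 1: {1,5,6}
'c' @ 2: {7,8}
'c' @ 3: {9}  ✓accept
'c' @ 4: {}  — state set empty
rest 'b' ignored (set empty)
after full input: {}  (accept=9 not in)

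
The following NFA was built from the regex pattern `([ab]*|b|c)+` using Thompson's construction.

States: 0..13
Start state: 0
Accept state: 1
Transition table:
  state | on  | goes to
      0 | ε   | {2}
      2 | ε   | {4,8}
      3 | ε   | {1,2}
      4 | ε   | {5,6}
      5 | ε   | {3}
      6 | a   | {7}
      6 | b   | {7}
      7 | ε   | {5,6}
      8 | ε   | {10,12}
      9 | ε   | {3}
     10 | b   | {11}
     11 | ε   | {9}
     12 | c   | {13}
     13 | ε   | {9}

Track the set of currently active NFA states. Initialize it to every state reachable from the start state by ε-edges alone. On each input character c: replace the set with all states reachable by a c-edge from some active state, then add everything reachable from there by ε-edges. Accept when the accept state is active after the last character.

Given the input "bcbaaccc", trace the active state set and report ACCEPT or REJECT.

Answer: ACCEPT

Steps:
S₀ = ε-closure({0}) = {0,1,2,3,4,5,6,8,10,12}
'b' @ 1: {1,2,3,4,5,6,7,8,9,10,11,12}  (accept∈set)
'c' @ 2: {1,2,3,4,5,6,8,9,10,12,13}  (accept∈set)
'b' @ 3: {1,2,3,4,5,6,7,8,9,10,11,12}  (accept∈set)
'a' @ 4: {1,2,3,4,5,6,7,8,10,12}  (accept∈set)
'a' @ 5: {1,2,3,4,5,6,7,8,10,12}  (accept∈set)
'c' @ 6: {1,2,3,4,5,6,8,9,10,12,13}  (accept∈set)
'c' @ 7: {1,2,3,4,5,6,8,9,10,12,13}  (accept∈set)
'c' @ 8: {1,2,3,4,5,6,8,9,10,12,13}  (accept∈set)
end set {1,2,3,4,5,6,8,9,10,12,13} — state 1 in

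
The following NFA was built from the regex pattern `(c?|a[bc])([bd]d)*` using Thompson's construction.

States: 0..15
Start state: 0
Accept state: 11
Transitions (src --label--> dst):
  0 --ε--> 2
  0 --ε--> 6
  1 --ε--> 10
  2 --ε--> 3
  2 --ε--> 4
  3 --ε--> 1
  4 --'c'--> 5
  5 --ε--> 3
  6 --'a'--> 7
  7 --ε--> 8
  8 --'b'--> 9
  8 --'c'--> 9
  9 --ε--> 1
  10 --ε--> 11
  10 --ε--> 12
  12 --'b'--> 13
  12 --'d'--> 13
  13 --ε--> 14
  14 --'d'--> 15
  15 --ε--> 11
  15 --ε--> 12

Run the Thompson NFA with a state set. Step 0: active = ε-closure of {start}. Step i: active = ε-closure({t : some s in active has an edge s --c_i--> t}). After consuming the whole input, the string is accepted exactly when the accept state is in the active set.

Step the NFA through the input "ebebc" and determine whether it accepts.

Answer: REJECT

Trace:
S₀ = ε-closure({0}) = {0,1,2,3,4,6,10,11,12}
'e' @ 1: {}  — no active states
rest 'bebc' ignored (set empty)
after full input: {}  (accept=11 not in)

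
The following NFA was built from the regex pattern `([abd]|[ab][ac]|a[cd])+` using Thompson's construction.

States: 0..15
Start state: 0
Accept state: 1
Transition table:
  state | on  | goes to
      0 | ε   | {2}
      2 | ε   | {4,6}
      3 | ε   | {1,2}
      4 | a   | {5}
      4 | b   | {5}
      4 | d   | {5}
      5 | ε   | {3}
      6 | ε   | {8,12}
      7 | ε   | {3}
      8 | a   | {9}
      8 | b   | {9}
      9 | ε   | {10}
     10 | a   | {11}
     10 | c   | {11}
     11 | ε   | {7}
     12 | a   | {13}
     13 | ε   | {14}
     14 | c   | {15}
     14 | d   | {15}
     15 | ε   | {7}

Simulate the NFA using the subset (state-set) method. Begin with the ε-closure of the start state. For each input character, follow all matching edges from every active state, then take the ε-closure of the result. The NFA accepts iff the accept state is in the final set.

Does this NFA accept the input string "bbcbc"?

Answer: ACCEPT

Derivation:
initial (ε-close {0}): {0,2,4,6,8,12}
'b' @ 1: {1,2,3,4,5,6,8,9,10,12}  (accept∈set)
'b' @ 2: {1,2,3,4,5,6,8,9,10,12}  (accept∈set)
'c' @ 3: {1,2,3,4,6,7,8,11,12}  (accept∈set)
'b' @ 4: {1,2,3,4,5,6,8,9,10,12}  (accept∈set)
'c' @ 5: {1,2,3,4,6,7,8,11,12}  (accept∈set)
after full input: {1,2,3,4,6,7,8,11,12}  (accept=1 in)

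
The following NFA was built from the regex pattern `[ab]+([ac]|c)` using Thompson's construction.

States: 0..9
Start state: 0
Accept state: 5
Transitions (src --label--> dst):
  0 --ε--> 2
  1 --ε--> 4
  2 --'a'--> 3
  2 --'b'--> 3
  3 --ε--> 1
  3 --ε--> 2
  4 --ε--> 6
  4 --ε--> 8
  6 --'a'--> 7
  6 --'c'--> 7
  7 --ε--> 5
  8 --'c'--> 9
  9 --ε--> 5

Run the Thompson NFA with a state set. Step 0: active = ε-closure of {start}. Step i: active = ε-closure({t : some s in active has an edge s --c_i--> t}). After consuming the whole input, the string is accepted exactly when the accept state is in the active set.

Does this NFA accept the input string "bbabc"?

Answer: ACCEPT

Steps:
initial (ε-close {0}): {0,2}
'b' @ 1: {1,2,3,4,6,8}
'b' @ 2: {1,2,3,4,6,8}
'a' @ 3: {1,2,3,4,5,6,7,8}  [accepting]
'b' @ 4: {1,2,3,4,6,8}
'c' @ 5: {5,7,9}  [accepting]
end set {5,7,9} — state 5 in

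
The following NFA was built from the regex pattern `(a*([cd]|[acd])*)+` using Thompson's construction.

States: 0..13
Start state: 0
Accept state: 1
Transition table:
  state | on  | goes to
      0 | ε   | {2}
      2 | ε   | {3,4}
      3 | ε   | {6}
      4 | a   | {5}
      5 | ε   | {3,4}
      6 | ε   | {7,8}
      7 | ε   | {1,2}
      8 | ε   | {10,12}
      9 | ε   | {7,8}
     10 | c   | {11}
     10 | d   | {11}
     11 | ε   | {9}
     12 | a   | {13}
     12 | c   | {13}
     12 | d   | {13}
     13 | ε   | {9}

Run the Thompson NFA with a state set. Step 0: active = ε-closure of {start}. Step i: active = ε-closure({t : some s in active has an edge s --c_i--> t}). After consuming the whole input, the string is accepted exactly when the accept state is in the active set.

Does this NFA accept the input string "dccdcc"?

S₀ = ε-closure({0}) = {0,1,2,3,4,6,7,8,10,12}
'd' @ 1: {1,2,3,4,6,7,8,9,10,11,12,13}  ✓accept
'c' @ 2: {1,2,3,4,6,7,8,9,10,11,12,13}  ✓accept
'c' @ 3: {1,2,3,4,6,7,8,9,10,11,12,13}  ✓accept
'd' @ 4: {1,2,3,4,6,7,8,9,10,11,12,13}  ✓accept
'c' @ 5: {1,2,3,4,6,7,8,9,10,11,12,13}  ✓accept
'c' @ 6: {1,2,3,4,6,7,8,9,10,11,12,13}  ✓accept
end set {1,2,3,4,6,7,8,9,10,11,12,13} — state 1 in

Answer: ACCEPT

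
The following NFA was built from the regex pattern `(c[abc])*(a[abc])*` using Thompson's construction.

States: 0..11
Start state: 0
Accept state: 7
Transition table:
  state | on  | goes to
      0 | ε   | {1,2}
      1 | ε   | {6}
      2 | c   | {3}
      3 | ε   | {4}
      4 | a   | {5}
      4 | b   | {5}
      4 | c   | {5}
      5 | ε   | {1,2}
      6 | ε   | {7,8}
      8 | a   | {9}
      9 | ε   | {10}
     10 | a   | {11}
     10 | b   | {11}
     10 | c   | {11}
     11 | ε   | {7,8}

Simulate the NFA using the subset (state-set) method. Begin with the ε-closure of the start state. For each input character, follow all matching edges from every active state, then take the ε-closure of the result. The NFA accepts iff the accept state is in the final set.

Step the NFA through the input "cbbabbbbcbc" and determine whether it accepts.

Answer: REJECT

Trace:
initial (ε-close {0}): {0,1,2,6,7,8}
'c' @ 1: {3,4}
'b' @ 2: {1,2,5,6,7,8}  ✓accept
'b' @ 3: {}  — dead — no transitions
rest 'abbbbcbc' ignored (set empty)
after full input: {}  (accept=7 not in)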